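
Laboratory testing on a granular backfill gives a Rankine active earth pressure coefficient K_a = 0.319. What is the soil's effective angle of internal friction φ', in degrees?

31.1°

K_a = tan²(45° − φ/2) ⇒ 45° − φ/2 = arctan(√0.319) = 29.46°.
φ = 2(45° − 29.46°) = 31.08°.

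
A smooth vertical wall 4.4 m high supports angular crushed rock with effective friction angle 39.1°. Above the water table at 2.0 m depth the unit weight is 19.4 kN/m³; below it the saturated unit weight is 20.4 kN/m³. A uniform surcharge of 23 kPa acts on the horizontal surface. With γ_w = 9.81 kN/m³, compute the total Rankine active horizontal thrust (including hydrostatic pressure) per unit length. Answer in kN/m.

K_a = tan²(45° − φ/2) = 0.2265.
γ' = 20.4 − 9.81 = 10.59 kN/m³. h₂ = H − d_w = 2.4 m.
σ'_h: at surface K_a·q = 5.209; at WT K_a(q+γd_w) = 14.00; at base K_a(q+γd_w+γ'h₂) = 19.75 kPa.
P₁ = ½(5.209+14.00)×2.0 = 19.21; P₂ = ½(14.00+19.75)×2.4 = 40.50; P_w = ½γ_w h₂² = 28.25.
Total = 19.21+40.50+28.25 = 87.96 kN/m.

88.0 kN/m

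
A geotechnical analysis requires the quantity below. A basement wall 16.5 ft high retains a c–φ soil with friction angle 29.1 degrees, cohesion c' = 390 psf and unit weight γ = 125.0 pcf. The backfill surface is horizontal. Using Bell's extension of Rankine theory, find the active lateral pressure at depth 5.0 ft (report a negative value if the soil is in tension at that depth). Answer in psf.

-243 psf

K_a = (1 − sin φ)/(1 + sin φ) = 0.3456.
σ_a = K_a γ z − 2c√K_a = 0.3456×125.0×5.0 − 2×390×0.5879 = -242.5 psf.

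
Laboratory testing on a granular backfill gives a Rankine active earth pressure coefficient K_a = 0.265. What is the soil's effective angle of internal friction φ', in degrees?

K_a = tan²(45° − φ/2) ⇒ 45° − φ/2 = arctan(√0.265) = 27.24°.
φ = 2(45° − 27.24°) = 35.52°.

35.5°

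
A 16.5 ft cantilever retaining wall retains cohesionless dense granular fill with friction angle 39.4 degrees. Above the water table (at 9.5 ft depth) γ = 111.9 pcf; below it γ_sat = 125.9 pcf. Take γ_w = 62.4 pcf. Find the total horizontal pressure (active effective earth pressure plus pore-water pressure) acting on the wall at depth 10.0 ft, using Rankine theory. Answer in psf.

K_a = (1 − sin φ)/(1 + sin φ) = 0.2234.
γ' = 125.9 − 62.4 = 63.50 pcf.
Effective vertical stress at 10.0 ft: σ'_v = 111.9×9.5 + 63.50×0.500 = 1095 psf.
σ'_h = K_a σ'_v = 0.2234 × 1095 = 244.6 psf; u = γ_w × 0.500 = 31.20 psf.
Total σ_h = 244.6 + 31.20 = 275.8 psf.

276 psf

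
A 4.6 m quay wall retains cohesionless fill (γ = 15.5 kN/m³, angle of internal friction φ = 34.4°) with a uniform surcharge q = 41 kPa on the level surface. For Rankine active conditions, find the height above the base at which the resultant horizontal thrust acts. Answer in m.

K_a = 0.2780.
Triangular part P₁ = ½K_aγH² = 45.59 at H/3 = 1.533 m; rectangular part P₂ = K_a q H = 52.43 at H/2 = 2.300 m.
ȳ = (P₁·1.533 + P₂·2.300)/(P₁+P₂) = 1.943 m.

1.94 m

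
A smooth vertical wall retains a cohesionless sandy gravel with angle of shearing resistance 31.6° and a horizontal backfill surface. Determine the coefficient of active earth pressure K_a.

K_a = (1 − sin φ)/(1 + sin φ) = (1 − sin 31.6°)/(1 + sin 31.6°) = 0.3123.

0.312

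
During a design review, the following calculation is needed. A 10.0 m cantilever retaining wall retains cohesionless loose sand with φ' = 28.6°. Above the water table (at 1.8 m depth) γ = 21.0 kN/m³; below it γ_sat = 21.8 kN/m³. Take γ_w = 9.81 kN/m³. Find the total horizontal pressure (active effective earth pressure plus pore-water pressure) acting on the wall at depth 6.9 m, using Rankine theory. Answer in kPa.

84.9 kPa

K_a = (1 − sin φ)/(1 + sin φ) = 0.3525.
γ' = 21.8 − 9.81 = 11.99 kN/m³.
Effective vertical stress at 6.9 m: σ'_v = 21.0×1.8 + 11.99×5.10 = 98.95 kPa.
σ'_h = K_a σ'_v = 0.3525 × 98.95 = 34.88 kPa; u = γ_w × 5.10 = 50.03 kPa.
Total σ_h = 34.88 + 50.03 = 84.92 kPa.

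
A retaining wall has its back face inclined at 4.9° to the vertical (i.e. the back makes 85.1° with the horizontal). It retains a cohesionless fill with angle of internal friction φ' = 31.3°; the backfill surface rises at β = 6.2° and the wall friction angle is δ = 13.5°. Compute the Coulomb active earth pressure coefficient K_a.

K_a = sin²(α+φ) / [sin²α · sin(α−δ) · (1 + √{sin(φ+δ)sin(φ−β) / (sin(α−δ)sin(α+β))})²].
With α = 85.1°, φ = 31.3°, δ = 13.5°, β = 6.2°: K_a = 0.3494.

0.349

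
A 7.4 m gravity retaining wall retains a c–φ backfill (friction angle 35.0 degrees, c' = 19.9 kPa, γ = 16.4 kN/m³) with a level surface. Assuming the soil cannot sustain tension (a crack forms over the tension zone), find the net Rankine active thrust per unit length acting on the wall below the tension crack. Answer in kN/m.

16.7 kN/m

K_a = 0.2710; √K_a = 0.5206.
Tension-crack depth z_c = 2c/(γ√K_a) = 2×19.9/(16.4×0.5206) = 4.662 m.
σ_a at base = K_a γ H − 2c√K_a = 0.2710×16.4×7.4 − 2×19.9×0.5206 = 12.17 kPa.
P_a = ½ × 12.17 × (H − z_c) = 0.5×12.17×2.738 = 16.66 kN/m.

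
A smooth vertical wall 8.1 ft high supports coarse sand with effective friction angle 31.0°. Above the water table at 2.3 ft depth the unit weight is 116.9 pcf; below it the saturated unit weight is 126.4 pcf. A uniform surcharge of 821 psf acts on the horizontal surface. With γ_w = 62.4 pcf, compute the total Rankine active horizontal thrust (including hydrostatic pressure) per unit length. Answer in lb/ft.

K_a = tan²(45° − φ/2) = 0.3201.
γ' = 126.4 − 62.4 = 64.00 pcf. h₂ = H − d_w = 5.8 ft.
σ'_h: at surface K_a·q = 262.8; at WT K_a(q+γd_w) = 348.9; at base K_a(q+γd_w+γ'h₂) = 467.7 psf.
P₁ = ½(262.8+348.9)×2.3 = 703.4; P₂ = ½(348.9+467.7)×5.8 = 2368; P_w = ½γ_w h₂² = 1050.
Total = 703.4+2368+1050 = 4121 lb/ft.

4120 lb/ft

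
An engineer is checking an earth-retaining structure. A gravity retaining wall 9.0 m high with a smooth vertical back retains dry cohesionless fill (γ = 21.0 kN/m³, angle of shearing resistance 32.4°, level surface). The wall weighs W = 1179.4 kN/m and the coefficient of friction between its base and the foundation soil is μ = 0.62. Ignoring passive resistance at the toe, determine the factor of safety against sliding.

2.84

K_a = tan²(45° − 32.4°/2) = 0.3022.
P_a = ½K_aγH² = 0.5×0.3022×21.0×9.0² = 257.0 kN/m, acting at H/3 = 3.000 m above the base.
FS_sliding = μW / P_a = 0.62×1179.4 / 257.0 = 2.845.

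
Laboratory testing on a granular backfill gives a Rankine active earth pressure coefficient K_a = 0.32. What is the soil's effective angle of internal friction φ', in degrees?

K_a = tan²(45° − φ/2) ⇒ 45° − φ/2 = arctan(√0.32) = 29.50°.
φ = 2(45° − 29.50°) = 31.01°.

31.0°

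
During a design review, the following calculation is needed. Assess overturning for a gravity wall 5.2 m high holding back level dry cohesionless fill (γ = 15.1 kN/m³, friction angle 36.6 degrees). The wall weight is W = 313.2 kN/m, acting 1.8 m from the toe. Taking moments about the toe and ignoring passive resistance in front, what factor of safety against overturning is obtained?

K_a = tan²(45° − 36.6°/2) = 0.2530.
P_a = ½K_aγH² = 0.5×0.2530×15.1×5.2² = 51.64 kN/m, acting at H/3 = 1.733 m above the base.
Overturning moment M_o = P_a × H/3 = 51.64 × 1.733 = 89.51.
Resisting moment M_r = W × 1.8 = 313.2 × 1.8 = 563.8.
FS_overturning = M_r/M_o = 563.8/89.51 = 6.298.

6.30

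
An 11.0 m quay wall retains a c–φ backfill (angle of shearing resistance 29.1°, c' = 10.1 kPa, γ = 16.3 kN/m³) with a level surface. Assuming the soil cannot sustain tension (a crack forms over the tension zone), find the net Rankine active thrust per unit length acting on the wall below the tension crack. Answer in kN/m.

K_a = 0.3456; √K_a = 0.5879.
Tension-crack depth z_c = 2c/(γ√K_a) = 2×10.1/(16.3×0.5879) = 2.108 m.
σ_a at base = K_a γ H − 2c√K_a = 0.3456×16.3×11.0 − 2×10.1×0.5879 = 50.09 kPa.
P_a = ½ × 50.09 × (H − z_c) = 0.5×50.09×8.892 = 222.7 kN/m.

223 kN/m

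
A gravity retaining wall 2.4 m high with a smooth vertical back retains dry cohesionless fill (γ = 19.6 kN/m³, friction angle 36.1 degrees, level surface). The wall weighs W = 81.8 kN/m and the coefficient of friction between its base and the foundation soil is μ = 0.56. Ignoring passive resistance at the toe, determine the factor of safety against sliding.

K_a = tan²(45° − 36.1°/2) = 0.2585.
P_a = ½K_aγH² = 0.5×0.2585×19.6×2.4² = 14.59 kN/m, acting at H/3 = 0.8000 m above the base.
FS_sliding = μW / P_a = 0.56×81.8 / 14.59 = 3.139.

3.14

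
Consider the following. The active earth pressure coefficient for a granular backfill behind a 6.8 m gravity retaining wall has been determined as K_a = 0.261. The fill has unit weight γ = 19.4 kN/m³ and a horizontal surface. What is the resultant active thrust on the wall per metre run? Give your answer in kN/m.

P = ½ K_a γ H² = 0.5 × 0.261 × 19.4 × 6.8² = 117.1 kN/m.

117 kN/m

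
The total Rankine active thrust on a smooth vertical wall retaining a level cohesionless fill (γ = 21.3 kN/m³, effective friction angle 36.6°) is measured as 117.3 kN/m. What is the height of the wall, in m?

K_a = 0.2530. P_a = ½ K_a γ H² ⇒ H = √(2P_a/(K_a γ)).
H = √(2×117.3/(0.2530×21.3)) = 6.599 m.

6.60 m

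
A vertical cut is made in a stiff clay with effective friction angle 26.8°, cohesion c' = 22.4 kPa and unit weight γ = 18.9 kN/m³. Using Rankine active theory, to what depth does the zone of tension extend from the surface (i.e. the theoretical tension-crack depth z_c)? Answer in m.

K_a = tan²(45° − 26.8°/2) = 0.3785; √K_a = 0.6152.
The active pressure is zero where K_a γ z = 2c√K_a, so z_c = 2c/(γ√K_a) = 2×22.4/(18.9×0.6152) = 3.853 m.

3.85 m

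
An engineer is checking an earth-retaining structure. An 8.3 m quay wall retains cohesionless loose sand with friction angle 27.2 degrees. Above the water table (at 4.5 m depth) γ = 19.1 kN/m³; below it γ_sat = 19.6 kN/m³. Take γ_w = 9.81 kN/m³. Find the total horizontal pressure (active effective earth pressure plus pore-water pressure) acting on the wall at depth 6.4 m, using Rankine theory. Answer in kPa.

K_a = (1 − sin φ)/(1 + sin φ) = 0.3726.
γ' = 19.6 − 9.81 = 9.790 kN/m³.
Effective vertical stress at 6.4 m: σ'_v = 19.1×4.5 + 9.790×1.90 = 104.6 kPa.
σ'_h = K_a σ'_v = 0.3726 × 104.6 = 38.95 kPa; u = γ_w × 1.90 = 18.64 kPa.
Total σ_h = 38.95 + 18.64 = 57.59 kPa.

57.6 kPa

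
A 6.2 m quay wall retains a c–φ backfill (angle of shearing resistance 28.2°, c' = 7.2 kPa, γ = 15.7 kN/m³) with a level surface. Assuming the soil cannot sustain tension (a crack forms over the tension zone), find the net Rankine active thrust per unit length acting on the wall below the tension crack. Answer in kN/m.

K_a = 0.3582; √K_a = 0.5985.
Tension-crack depth z_c = 2c/(γ√K_a) = 2×7.2/(15.7×0.5985) = 1.533 m.
σ_a at base = K_a γ H − 2c√K_a = 0.3582×15.7×6.2 − 2×7.2×0.5985 = 26.25 kPa.
P_a = ½ × 26.25 × (H − z_c) = 0.5×26.25×4.667 = 61.26 kN/m.

61.3 kN/m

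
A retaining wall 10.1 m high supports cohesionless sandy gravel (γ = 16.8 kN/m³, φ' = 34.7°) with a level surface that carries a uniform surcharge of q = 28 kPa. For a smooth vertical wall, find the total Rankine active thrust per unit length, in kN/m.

313 kN/m

K_a = tan²(45° − φ/2) = 0.2745.
Soil triangle: ½ K_a γ H² = 0.5×0.2745×16.8×10.1² = 235.2 kN/m.
Surcharge rectangle: K_a q H = 0.2745×28×10.1 = 77.62 kN/m.
Total = 235.2 + 77.62 = 312.8 kN/m.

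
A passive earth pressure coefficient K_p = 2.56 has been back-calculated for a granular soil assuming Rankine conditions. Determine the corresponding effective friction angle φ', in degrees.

K_p = (1+sin φ)/(1−sin φ) ⇒ sin φ = (K_p − 1)/(K_p + 1) = 0.4382.
φ = arcsin(0.4382) = 25.99°.

26.0°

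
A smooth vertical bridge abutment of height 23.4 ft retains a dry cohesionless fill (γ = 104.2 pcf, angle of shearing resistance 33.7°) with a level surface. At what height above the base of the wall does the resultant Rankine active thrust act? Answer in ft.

7.80 ft

K_a = 0.2863.
The pressure distribution is triangular, so the resultant acts at H/3 above the base = 23.4/3 = 7.800 ft.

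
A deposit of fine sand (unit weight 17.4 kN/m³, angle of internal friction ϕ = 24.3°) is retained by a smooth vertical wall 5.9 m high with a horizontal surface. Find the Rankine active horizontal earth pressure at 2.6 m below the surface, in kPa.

18.9 kPa

K_a = (1 − sin φ)/(1 + sin φ) = 0.4169.
σ_h = K_a γ z = 0.4169 × 17.4 × 2.6 = 18.86 kPa.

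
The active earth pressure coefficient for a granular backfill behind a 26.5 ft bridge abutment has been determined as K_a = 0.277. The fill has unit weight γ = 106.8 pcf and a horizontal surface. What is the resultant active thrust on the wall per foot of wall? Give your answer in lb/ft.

P = ½ K_a γ H² = 0.5 × 0.277 × 106.8 × 26.5² = 10390 lb/ft.

10400 lb/ft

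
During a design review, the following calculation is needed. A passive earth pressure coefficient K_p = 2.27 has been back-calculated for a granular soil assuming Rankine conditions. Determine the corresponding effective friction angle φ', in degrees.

K_p = (1+sin φ)/(1−sin φ) ⇒ sin φ = (K_p − 1)/(K_p + 1) = 0.3884.
φ = arcsin(0.3884) = 22.85°.

22.9°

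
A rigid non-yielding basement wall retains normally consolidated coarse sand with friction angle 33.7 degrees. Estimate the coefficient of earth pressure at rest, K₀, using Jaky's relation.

K₀ = 1 − sin φ' = 1 − sin 33.7° = 0.4452.

0.445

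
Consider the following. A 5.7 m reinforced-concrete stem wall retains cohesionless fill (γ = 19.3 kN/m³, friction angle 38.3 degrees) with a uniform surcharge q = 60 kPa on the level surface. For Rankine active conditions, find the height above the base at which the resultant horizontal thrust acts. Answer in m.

2.40 m

K_a = 0.2347.
Triangular part P₁ = ½K_aγH² = 73.60 at H/3 = 1.900 m; rectangular part P₂ = K_a q H = 80.28 at H/2 = 2.850 m.
ȳ = (P₁·1.900 + P₂·2.850)/(P₁+P₂) = 2.396 m.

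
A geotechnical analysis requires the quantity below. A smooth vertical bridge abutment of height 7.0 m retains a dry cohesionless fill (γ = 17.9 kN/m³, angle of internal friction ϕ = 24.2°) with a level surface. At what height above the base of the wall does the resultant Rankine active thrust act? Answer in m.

2.33 m

K_a = 0.4185.
The pressure distribution is triangular, so the resultant acts at H/3 above the base = 7.0/3 = 2.333 m.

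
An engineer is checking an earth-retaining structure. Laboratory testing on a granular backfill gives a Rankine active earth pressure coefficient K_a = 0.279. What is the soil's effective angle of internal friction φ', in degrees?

K_a = tan²(45° − φ/2) ⇒ 45° − φ/2 = arctan(√0.279) = 27.84°.
φ = 2(45° − 27.84°) = 34.31°.

34.3°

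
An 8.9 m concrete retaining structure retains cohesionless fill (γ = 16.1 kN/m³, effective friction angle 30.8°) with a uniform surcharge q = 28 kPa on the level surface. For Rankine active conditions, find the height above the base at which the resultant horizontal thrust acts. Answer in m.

3.38 m

K_a = 0.3227.
Triangular part P₁ = ½K_aγH² = 205.8 at H/3 = 2.967 m; rectangular part P₂ = K_a q H = 80.42 at H/2 = 4.450 m.
ȳ = (P₁·2.967 + P₂·4.450)/(P₁+P₂) = 3.383 m.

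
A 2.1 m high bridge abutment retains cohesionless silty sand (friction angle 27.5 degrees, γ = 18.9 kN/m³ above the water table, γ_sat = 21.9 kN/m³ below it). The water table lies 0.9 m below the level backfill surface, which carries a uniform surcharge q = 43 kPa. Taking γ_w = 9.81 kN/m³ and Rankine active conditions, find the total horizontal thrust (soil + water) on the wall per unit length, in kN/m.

53.9 kN/m

K_a = tan²(45° − φ/2) = 0.3682.
γ' = 21.9 − 9.81 = 12.09 kN/m³. h₂ = H − d_w = 1.2 m.
σ'_h: at surface K_a·q = 15.83; at WT K_a(q+γd_w) = 22.10; at base K_a(q+γd_w+γ'h₂) = 27.44 kPa.
P₁ = ½(15.83+22.10)×0.9 = 17.07; P₂ = ½(22.10+27.44)×1.2 = 29.72; P_w = ½γ_w h₂² = 7.063.
Total = 17.07+29.72+7.063 = 53.85 kN/m.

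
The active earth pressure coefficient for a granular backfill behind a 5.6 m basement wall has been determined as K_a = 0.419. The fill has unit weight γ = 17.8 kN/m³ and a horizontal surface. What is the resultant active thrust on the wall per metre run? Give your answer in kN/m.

117 kN/m

P = ½ K_a γ H² = 0.5 × 0.419 × 17.8 × 5.6² = 116.9 kN/m.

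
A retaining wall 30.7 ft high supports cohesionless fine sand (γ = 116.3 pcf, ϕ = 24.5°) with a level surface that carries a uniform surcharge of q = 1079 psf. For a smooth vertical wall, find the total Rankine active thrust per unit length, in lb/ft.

K_a = tan²(45° − φ/2) = 0.4137.
Soil triangle: ½ K_a γ H² = 0.5×0.4137×116.3×30.7² = 22680 lb/ft.
Surcharge rectangle: K_a q H = 0.4137×1079×30.7 = 13710 lb/ft.
Total = 22680 + 13710 = 36380 lb/ft.

36400 lb/ft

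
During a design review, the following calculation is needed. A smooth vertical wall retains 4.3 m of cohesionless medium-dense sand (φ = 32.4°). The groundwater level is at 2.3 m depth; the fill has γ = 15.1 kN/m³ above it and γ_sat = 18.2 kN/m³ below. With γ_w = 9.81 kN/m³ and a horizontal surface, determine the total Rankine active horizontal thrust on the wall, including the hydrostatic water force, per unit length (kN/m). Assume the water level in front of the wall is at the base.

57.8 kN/m

K_a = tan²(45° − φ/2) = 0.3022.
γ' = 18.2 − 9.81 = 8.390 kN/m³. Depth below WT = 2.0 m.
σ'_h at WT = K_a γ d_w = 10.50 kPa; at base = 10.50 + K_a γ' × 2.0 = 15.57 kPa.
P₁ (0–2.3 m) = ½×10.50×2.3 = 12.07. P₂ (2.3–4.3 m) = ½(10.50+15.57)×2.0 = 26.06.
P_w = ½ γ_w h₂² = 0.5×9.81×2.0² = 19.62. Total = 12.07+26.06+19.62 = 57.76 kN/m.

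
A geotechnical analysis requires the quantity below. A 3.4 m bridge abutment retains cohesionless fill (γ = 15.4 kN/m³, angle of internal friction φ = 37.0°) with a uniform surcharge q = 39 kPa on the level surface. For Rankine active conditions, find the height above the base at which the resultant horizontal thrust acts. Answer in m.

1.47 m

K_a = 0.2486.
Triangular part P₁ = ½K_aγH² = 22.13 at H/3 = 1.133 m; rectangular part P₂ = K_a q H = 32.96 at H/2 = 1.700 m.
ȳ = (P₁·1.133 + P₂·1.700)/(P₁+P₂) = 1.472 m.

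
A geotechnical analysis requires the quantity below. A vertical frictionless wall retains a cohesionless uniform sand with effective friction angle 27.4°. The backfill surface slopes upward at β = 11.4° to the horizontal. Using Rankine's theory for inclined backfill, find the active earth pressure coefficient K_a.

K_a = cos β · (cos β − √(cos²β − cos²φ)) / (cos β + √(cos²β − cos²φ)).
cos β = 0.9803, cos φ = 0.8878, √(cos²β − cos²φ) = 0.4156.
K_a = 0.9803 × (0.9803 − 0.4156)/(0.9803 + 0.4156) = 0.3966.

0.397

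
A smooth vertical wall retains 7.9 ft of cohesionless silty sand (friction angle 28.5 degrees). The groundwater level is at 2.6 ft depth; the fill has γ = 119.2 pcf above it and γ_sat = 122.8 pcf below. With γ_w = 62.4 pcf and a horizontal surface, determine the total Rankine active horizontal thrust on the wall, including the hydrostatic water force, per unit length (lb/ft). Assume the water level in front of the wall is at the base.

1900 lb/ft

K_a = tan²(45° − φ/2) = 0.3540.
γ' = 122.8 − 62.4 = 60.40 pcf. Depth below WT = 5.3 ft.
σ'_h at WT = K_a γ d_w = 109.7 psf; at base = 109.7 + K_a γ' × 5.3 = 223.0 psf.
P₁ (0–2.6 ft) = ½×109.7×2.6 = 142.6. P₂ (2.6–7.9 ft) = ½(109.7+223.0)×5.3 = 881.7.
P_w = ½ γ_w h₂² = 0.5×62.4×5.3² = 876.4. Total = 142.6+881.7+876.4 = 1901 lb/ft.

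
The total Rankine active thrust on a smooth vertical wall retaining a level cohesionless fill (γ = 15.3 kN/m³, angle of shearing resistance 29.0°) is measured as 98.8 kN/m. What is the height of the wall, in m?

K_a = 0.3470. P_a = ½ K_a γ H² ⇒ H = √(2P_a/(K_a γ)).
H = √(2×98.8/(0.3470×15.3)) = 6.101 m.

6.10 m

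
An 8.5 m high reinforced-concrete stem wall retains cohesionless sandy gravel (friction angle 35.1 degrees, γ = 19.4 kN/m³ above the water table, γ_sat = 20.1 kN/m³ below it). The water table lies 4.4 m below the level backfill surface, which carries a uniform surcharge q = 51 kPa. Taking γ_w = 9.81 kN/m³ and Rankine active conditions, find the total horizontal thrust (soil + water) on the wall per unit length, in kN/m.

368 kN/m

K_a = tan²(45° − φ/2) = 0.2698.
γ' = 20.1 − 9.81 = 10.29 kN/m³. h₂ = H − d_w = 4.1 m.
σ'_h: at surface K_a·q = 13.76; at WT K_a(q+γd_w) = 36.79; at base K_a(q+γd_w+γ'h₂) = 48.18 kPa.
P₁ = ½(13.76+36.79)×4.4 = 111.2; P₂ = ½(36.79+48.18)×4.1 = 174.2; P_w = ½γ_w h₂² = 82.45.
Total = 111.2+174.2+82.45 = 367.9 kN/m.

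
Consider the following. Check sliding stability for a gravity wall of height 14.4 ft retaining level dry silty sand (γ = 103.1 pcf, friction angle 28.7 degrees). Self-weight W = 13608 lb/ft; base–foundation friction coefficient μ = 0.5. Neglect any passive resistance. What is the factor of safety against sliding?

K_a = tan²(45° − 28.7°/2) = 0.3511.
P_a = ½K_aγH² = 0.5×0.3511×103.1×14.4² = 3754 lb/ft, acting at H/3 = 4.800 ft above the base.
FS_sliding = μW / P_a = 0.5×13608 / 3754 = 1.813.

1.81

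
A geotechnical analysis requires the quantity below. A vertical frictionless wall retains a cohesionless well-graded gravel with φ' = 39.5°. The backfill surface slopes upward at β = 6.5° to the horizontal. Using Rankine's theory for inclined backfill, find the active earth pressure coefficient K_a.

K_a = cos β · (cos β − √(cos²β − cos²φ)) / (cos β + √(cos²β − cos²φ)).
cos β = 0.9936, cos φ = 0.7716, √(cos²β − cos²φ) = 0.6259.
K_a = 0.9936 × (0.9936 − 0.6259)/(0.9936 + 0.6259) = 0.2256.

0.226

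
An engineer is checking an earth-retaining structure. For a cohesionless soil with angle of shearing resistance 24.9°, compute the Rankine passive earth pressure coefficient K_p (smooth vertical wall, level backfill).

K_p = (1 + sin φ)/(1 − sin φ) = tan²(45° + 24.9°/2) = 2.454.

2.45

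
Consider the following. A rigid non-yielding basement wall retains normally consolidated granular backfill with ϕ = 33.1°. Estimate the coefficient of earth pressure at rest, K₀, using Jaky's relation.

K₀ = 1 − sin φ' = 1 − sin 33.1° = 0.4539.

0.454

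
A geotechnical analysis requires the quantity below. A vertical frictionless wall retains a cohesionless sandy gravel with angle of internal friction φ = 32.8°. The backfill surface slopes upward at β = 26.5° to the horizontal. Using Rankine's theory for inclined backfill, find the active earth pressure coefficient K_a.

0.438

K_a = cos β · (cos β − √(cos²β − cos²φ)) / (cos β + √(cos²β − cos²φ)).
cos β = 0.8949, cos φ = 0.8406, √(cos²β − cos²φ) = 0.3072.
K_a = 0.8949 × (0.8949 − 0.3072)/(0.8949 + 0.3072) = 0.4376.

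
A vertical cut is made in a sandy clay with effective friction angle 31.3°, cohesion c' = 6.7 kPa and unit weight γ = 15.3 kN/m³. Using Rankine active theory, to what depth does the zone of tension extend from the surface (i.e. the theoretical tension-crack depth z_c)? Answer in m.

1.56 m

K_a = tan²(45° − 31.3°/2) = 0.3162; √K_a = 0.5623.
The active pressure is zero where K_a γ z = 2c√K_a, so z_c = 2c/(γ√K_a) = 2×6.7/(15.3×0.5623) = 1.558 m.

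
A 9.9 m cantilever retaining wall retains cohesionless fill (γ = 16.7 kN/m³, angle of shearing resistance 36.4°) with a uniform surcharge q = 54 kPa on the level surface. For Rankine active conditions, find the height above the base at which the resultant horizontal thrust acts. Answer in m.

3.95 m

K_a = 0.2552.
Triangular part P₁ = ½K_aγH² = 208.8 at H/3 = 3.300 m; rectangular part P₂ = K_a q H = 136.4 at H/2 = 4.950 m.
ȳ = (P₁·3.300 + P₂·4.950)/(P₁+P₂) = 3.952 m.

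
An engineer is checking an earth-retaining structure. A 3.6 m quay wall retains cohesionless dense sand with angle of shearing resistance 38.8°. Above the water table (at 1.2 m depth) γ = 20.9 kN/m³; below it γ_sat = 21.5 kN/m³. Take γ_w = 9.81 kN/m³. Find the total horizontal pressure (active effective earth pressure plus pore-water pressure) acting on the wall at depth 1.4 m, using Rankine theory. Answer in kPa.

K_a = (1 − sin φ)/(1 + sin φ) = 0.2296.
γ' = 21.5 − 9.81 = 11.69 kN/m³.
Effective vertical stress at 1.4 m: σ'_v = 20.9×1.2 + 11.69×0.200 = 27.42 kPa.
σ'_h = K_a σ'_v = 0.2296 × 27.42 = 6.294 kPa; u = γ_w × 0.200 = 1.962 kPa.
Total σ_h = 6.294 + 1.962 = 8.256 kPa.

8.26 kPa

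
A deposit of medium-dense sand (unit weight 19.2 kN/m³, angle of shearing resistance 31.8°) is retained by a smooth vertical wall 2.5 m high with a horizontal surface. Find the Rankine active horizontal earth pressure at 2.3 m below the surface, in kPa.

K_a = (1 − sin φ)/(1 + sin φ) = 0.3098.
σ_h = K_a γ z = 0.3098 × 19.2 × 2.3 = 13.68 kPa.

13.7 kPa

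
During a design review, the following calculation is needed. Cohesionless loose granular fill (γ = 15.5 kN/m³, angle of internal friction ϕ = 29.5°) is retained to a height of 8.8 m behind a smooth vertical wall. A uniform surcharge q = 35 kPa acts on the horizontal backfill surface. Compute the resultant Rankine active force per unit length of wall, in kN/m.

309 kN/m

K_a = tan²(45° − φ/2) = 0.3401.
Soil triangle: ½ K_a γ H² = 0.5×0.3401×15.5×8.8² = 204.1 kN/m.
Surcharge rectangle: K_a q H = 0.3401×35×8.8 = 104.8 kN/m.
Total = 204.1 + 104.8 = 308.9 kN/m.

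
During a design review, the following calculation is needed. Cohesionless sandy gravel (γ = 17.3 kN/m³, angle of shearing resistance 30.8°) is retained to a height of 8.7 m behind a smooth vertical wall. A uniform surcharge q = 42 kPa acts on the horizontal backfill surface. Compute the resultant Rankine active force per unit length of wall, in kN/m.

329 kN/m

K_a = tan²(45° − φ/2) = 0.3227.
Soil triangle: ½ K_a γ H² = 0.5×0.3227×17.3×8.7² = 211.3 kN/m.
Surcharge rectangle: K_a q H = 0.3227×42×8.7 = 117.9 kN/m.
Total = 211.3 + 117.9 = 329.2 kN/m.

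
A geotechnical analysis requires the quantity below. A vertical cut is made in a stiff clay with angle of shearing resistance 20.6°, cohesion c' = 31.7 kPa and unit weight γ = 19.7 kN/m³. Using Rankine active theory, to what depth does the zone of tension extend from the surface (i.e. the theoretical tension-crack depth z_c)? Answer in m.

K_a = tan²(45° − 20.6°/2) = 0.4795; √K_a = 0.6924.
The active pressure is zero where K_a γ z = 2c√K_a, so z_c = 2c/(γ√K_a) = 2×31.7/(19.7×0.6924) = 4.648 m.

4.65 m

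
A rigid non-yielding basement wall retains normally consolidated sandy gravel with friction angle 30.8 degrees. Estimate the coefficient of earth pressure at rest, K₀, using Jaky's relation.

K₀ = 1 − sin φ' = 1 − sin 30.8° = 0.4880.

0.488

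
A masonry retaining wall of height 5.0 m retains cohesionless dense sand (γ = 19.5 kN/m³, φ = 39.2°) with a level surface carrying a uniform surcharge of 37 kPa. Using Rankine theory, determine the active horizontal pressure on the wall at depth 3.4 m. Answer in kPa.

23.3 kPa

K_a = (1 − sin φ)/(1 + sin φ) = 0.2255.
σ_v = γz + q = 19.5 × 3.4 + 37 = 103.3 kPa.
σ_h = K_a σ_v = 0.2255 × 103.3 = 23.29 kPa.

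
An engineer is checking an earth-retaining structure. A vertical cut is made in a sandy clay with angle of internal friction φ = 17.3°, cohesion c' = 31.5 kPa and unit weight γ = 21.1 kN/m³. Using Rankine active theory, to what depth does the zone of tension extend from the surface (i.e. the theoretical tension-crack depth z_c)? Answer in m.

K_a = tan²(45° − 17.3°/2) = 0.5416; √K_a = 0.7359.
The active pressure is zero where K_a γ z = 2c√K_a, so z_c = 2c/(γ√K_a) = 2×31.5/(21.1×0.7359) = 4.057 m.

4.06 m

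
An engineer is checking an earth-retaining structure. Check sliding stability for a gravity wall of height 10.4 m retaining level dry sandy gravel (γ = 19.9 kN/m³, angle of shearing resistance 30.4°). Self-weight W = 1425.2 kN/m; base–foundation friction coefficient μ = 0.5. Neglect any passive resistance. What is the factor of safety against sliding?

2.02

K_a = tan²(45° − 30.4°/2) = 0.3280.
P_a = ½K_aγH² = 0.5×0.3280×19.9×10.4² = 353.0 kN/m, acting at H/3 = 3.467 m above the base.
FS_sliding = μW / P_a = 0.5×1425.2 / 353.0 = 2.019.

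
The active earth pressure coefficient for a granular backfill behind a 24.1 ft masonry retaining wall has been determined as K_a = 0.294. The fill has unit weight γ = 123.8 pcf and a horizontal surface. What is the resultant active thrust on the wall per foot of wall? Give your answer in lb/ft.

10600 lb/ft

P = ½ K_a γ H² = 0.5 × 0.294 × 123.8 × 24.1² = 10570 lb/ft.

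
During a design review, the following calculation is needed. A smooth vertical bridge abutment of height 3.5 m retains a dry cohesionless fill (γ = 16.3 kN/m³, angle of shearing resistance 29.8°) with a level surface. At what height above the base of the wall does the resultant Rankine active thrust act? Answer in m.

K_a = 0.3360.
The pressure distribution is triangular, so the resultant acts at H/3 above the base = 3.5/3 = 1.167 m.

1.17 m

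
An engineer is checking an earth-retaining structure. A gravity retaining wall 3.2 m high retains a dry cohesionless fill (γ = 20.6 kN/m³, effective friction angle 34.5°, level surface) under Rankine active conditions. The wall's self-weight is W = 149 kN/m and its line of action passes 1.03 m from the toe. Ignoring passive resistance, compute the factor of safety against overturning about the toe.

K_a = tan²(45° − 34.5°/2) = 0.2768.
P_a = ½K_aγH² = 0.5×0.2768×20.6×3.2² = 29.20 kN/m, acting at H/3 = 1.067 m above the base.
Overturning moment M_o = P_a × H/3 = 29.20 × 1.067 = 31.14.
Resisting moment M_r = W × 1.03 = 149 × 1.03 = 153.5.
FS_overturning = M_r/M_o = 153.5/31.14 = 4.928.

4.93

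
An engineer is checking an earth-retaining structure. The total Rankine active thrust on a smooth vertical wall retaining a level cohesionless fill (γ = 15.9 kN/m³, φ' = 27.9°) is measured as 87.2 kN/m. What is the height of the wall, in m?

5.50 m

K_a = 0.3625. P_a = ½ K_a γ H² ⇒ H = √(2P_a/(K_a γ)).
H = √(2×87.2/(0.3625×15.9)) = 5.501 m.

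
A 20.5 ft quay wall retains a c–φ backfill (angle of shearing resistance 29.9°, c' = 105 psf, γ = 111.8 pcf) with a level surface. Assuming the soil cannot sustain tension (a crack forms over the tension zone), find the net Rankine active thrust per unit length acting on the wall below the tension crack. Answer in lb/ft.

K_a = 0.3347; √K_a = 0.5785.
Tension-crack depth z_c = 2c/(γ√K_a) = 2×105/(111.8×0.5785) = 3.247 ft.
σ_a at base = K_a γ H − 2c√K_a = 0.3347×111.8×20.5 − 2×105×0.5785 = 645.6 psf.
P_a = ½ × 645.6 × (H − z_c) = 0.5×645.6×17.25 = 5569 lb/ft.

5570 lb/ft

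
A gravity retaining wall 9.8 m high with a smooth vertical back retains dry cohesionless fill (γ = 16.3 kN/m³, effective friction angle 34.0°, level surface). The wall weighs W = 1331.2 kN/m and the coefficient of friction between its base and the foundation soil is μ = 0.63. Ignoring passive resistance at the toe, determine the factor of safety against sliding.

K_a = tan²(45° − 34.0°/2) = 0.2827.
P_a = ½K_aγH² = 0.5×0.2827×16.3×9.8² = 221.3 kN/m, acting at H/3 = 3.267 m above the base.
FS_sliding = μW / P_a = 0.63×1331.2 / 221.3 = 3.790.

3.79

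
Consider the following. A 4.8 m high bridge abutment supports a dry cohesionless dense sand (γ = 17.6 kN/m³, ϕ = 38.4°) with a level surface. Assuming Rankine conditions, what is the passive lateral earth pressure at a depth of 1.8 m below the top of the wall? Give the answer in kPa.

K_p = (1 + sin φ)/(1 − sin φ) = 4.279.
σ_h = K_p γ z = 4.279 × 17.6 × 1.8 = 135.6 kPa.

136 kPa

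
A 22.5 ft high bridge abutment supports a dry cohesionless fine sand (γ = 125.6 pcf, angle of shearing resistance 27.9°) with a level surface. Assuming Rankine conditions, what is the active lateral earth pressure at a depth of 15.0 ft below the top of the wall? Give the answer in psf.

K_a = (1 − sin φ)/(1 + sin φ) = 0.3625.
σ_h = K_a γ z = 0.3625 × 125.6 × 15.0 = 682.9 psf.

683 psf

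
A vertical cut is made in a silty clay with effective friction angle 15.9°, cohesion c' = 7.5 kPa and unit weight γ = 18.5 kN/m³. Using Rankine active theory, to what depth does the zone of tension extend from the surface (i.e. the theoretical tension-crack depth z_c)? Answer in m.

1.07 m

K_a = tan²(45° − 15.9°/2) = 0.5699; √K_a = 0.7549.
The active pressure is zero where K_a γ z = 2c√K_a, so z_c = 2c/(γ√K_a) = 2×7.5/(18.5×0.7549) = 1.074 m.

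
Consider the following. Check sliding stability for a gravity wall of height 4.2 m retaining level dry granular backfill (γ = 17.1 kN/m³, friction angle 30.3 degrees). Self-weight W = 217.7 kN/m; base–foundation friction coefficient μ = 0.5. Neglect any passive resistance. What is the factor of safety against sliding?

K_a = tan²(45° − 30.3°/2) = 0.3293.
P_a = ½K_aγH² = 0.5×0.3293×17.1×4.2² = 49.67 kN/m, acting at H/3 = 1.400 m above the base.
FS_sliding = μW / P_a = 0.5×217.7 / 49.67 = 2.192.

2.19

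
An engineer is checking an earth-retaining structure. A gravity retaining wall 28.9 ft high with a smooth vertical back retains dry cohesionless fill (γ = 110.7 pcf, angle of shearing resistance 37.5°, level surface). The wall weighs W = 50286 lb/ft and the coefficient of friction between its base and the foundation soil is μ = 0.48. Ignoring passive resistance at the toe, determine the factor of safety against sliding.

2.15

K_a = tan²(45° − 37.5°/2) = 0.2432.
P_a = ½K_aγH² = 0.5×0.2432×110.7×28.9² = 11240 lb/ft, acting at H/3 = 9.633 ft above the base.
FS_sliding = μW / P_a = 0.48×50286 / 11240 = 2.147.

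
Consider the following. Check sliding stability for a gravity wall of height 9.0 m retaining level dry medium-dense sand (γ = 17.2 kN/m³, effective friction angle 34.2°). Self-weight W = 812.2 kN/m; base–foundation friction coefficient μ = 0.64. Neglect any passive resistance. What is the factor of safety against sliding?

K_a = tan²(45° − 34.2°/2) = 0.2803.
P_a = ½K_aγH² = 0.5×0.2803×17.2×9.0² = 195.3 kN/m, acting at H/3 = 3.000 m above the base.
FS_sliding = μW / P_a = 0.64×812.2 / 195.3 = 2.662.

2.66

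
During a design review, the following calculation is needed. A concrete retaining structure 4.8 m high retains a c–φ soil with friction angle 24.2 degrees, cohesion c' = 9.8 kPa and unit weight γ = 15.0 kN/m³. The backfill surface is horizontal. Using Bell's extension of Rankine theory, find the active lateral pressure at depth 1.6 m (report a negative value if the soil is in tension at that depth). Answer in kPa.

K_a = (1 − sin φ)/(1 + sin φ) = 0.4185.
σ_a = K_a γ z − 2c√K_a = 0.4185×15.0×1.6 − 2×9.8×0.6469 = -2.635 kPa.

-2.64 kPa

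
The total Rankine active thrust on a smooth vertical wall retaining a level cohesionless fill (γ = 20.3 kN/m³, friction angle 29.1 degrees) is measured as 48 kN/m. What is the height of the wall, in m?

3.70 m

K_a = 0.3456. P_a = ½ K_a γ H² ⇒ H = √(2P_a/(K_a γ)).
H = √(2×48/(0.3456×20.3)) = 3.699 m.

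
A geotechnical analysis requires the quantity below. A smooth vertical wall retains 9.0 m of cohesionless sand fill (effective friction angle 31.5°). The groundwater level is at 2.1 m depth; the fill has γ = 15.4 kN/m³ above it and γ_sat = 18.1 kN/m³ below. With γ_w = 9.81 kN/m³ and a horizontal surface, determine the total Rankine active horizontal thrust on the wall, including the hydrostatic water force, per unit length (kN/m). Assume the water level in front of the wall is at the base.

376 kN/m

K_a = tan²(45° − φ/2) = 0.3136.
γ' = 18.1 − 9.81 = 8.290 kN/m³. Depth below WT = 6.9 m.
σ'_h at WT = K_a γ d_w = 10.14 kPa; at base = 10.14 + K_a γ' × 6.9 = 28.08 kPa.
P₁ (0–2.1 m) = ½×10.14×2.1 = 10.65. P₂ (2.1–9.0 m) = ½(10.14+28.08)×6.9 = 131.9.
P_w = ½ γ_w h₂² = 0.5×9.81×6.9² = 233.5. Total = 10.65+131.9+233.5 = 376.1 kN/m.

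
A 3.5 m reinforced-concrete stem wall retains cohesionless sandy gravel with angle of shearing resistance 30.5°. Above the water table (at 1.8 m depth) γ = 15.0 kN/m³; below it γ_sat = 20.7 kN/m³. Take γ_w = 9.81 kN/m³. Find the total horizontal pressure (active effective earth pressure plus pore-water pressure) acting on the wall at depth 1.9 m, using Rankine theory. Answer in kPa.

10.2 kPa

K_a = (1 − sin φ)/(1 + sin φ) = 0.3267.
γ' = 20.7 − 9.81 = 10.89 kN/m³.
Effective vertical stress at 1.9 m: σ'_v = 15.0×1.8 + 10.89×0.1000 = 28.09 kPa.
σ'_h = K_a σ'_v = 0.3267 × 28.09 = 9.176 kPa; u = γ_w × 0.1000 = 0.9810 kPa.
Total σ_h = 9.176 + 0.9810 = 10.16 kPa.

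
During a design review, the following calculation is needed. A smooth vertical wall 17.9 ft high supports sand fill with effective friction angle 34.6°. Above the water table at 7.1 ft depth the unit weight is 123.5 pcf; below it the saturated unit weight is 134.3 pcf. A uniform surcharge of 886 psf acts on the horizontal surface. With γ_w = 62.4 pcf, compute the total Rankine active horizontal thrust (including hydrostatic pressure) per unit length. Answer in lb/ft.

12600 lb/ft

K_a = tan²(45° − φ/2) = 0.2756.
γ' = 134.3 − 62.4 = 71.90 pcf. h₂ = H − d_w = 10.8 ft.
σ'_h: at surface K_a·q = 244.2; at WT K_a(q+γd_w) = 485.9; at base K_a(q+γd_w+γ'h₂) = 699.9 psf.
P₁ = ½(244.2+485.9)×7.1 = 2592; P₂ = ½(485.9+699.9)×10.8 = 6404; P_w = ½γ_w h₂² = 3639.
Total = 2592+6404+3639 = 12630 lb/ft.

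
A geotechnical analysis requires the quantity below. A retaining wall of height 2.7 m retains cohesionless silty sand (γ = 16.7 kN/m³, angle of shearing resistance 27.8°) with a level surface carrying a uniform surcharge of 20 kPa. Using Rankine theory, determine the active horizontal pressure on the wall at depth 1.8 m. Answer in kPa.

K_a = (1 − sin φ)/(1 + sin φ) = 0.3639.
σ_v = γz + q = 16.7 × 1.8 + 20 = 50.06 kPa.
σ_h = K_a σ_v = 0.3639 × 50.06 = 18.22 kPa.

18.2 kPa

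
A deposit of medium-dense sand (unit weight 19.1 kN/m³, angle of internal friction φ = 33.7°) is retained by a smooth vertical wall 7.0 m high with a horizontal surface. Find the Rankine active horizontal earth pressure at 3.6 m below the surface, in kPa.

K_a = (1 − sin φ)/(1 + sin φ) = 0.2863.
σ_h = K_a γ z = 0.2863 × 19.1 × 3.6 = 19.69 kPa.

19.7 kPa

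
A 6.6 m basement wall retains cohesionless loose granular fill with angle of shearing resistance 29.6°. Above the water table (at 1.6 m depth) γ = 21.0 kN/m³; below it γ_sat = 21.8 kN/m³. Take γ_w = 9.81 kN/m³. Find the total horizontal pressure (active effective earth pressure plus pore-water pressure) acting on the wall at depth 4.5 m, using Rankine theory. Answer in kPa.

K_a = (1 − sin φ)/(1 + sin φ) = 0.3387.
γ' = 21.8 − 9.81 = 11.99 kN/m³.
Effective vertical stress at 4.5 m: σ'_v = 21.0×1.6 + 11.99×2.90 = 68.37 kPa.
σ'_h = K_a σ'_v = 0.3387 × 68.37 = 23.16 kPa; u = γ_w × 2.90 = 28.45 kPa.
Total σ_h = 23.16 + 28.45 = 51.61 kPa.

51.6 kPa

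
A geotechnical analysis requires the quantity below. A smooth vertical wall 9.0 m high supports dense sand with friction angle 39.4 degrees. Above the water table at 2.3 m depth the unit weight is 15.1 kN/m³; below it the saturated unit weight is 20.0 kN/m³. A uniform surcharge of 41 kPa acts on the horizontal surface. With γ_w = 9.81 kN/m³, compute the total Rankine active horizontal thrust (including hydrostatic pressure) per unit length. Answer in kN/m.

415 kN/m

K_a = tan²(45° − φ/2) = 0.2234.
γ' = 20.0 − 9.81 = 10.19 kN/m³. h₂ = H − d_w = 6.7 m.
σ'_h: at surface K_a·q = 9.161; at WT K_a(q+γd_w) = 16.92; at base K_a(q+γd_w+γ'h₂) = 32.18 kPa.
P₁ = ½(9.161+16.92)×2.3 = 29.99; P₂ = ½(16.92+32.18)×6.7 = 164.5; P_w = ½γ_w h₂² = 220.2.
Total = 29.99+164.5+220.2 = 414.7 kN/m.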